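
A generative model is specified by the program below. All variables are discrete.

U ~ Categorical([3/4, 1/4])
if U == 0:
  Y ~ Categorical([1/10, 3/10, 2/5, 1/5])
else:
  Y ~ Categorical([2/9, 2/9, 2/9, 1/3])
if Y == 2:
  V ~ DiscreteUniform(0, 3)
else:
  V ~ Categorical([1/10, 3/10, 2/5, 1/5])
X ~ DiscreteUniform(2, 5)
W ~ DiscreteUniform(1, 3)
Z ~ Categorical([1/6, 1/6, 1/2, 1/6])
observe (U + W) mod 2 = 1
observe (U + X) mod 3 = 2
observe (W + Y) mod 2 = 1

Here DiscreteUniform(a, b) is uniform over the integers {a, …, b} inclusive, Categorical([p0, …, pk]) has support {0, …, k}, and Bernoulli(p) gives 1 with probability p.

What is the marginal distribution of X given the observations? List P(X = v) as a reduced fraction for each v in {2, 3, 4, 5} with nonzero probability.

P(X=2) = 27/59, P(X=4) = 5/59, P(X=5) = 27/59

Enumerate traces; 160 have nonzero weight after conditioning:
  (U=0, Y=0, V=0, X=2, W=1, Z=0) weight 1/9600
  (U=0, Y=0, V=0, X=2, W=1, Z=1) weight 1/9600
  (U=0, Y=0, V=0, X=2, W=1, Z=2) weight 1/3200
  (U=0, Y=0, V=0, X=2, W=1, Z=3) weight 1/9600
  (U=0, Y=0, V=0, X=2, W=3, Z=0) weight 1/9600
  (U=0, Y=0, V=0, X=2, W=3, Z=1) weight 1/9600
  (U=0, Y=0, V=0, X=2, W=3, Z=2) weight 1/3200
  (U=0, Y=0, V=0, X=2, W=3, Z=3) weight 1/9600
  (U=0, Y=0, V=0, X=5, W=1, Z=0) weight 1/9600
  (U=1, Y=1, V=0, X=4, W=2, Z=0) weight 1/12960
  … 150 more
Group by X:
  weight(X=2) = 1/16
  weight(X=4) = 5/432
  weight(X=5) = 1/16
Total weight = 1/16 + 5/432 + 1/16 = 59/432
P(X=2 | obs) = 1/16 / 59/432 = 27/59
P(X=4 | obs) = 5/432 / 59/432 = 5/59
P(X=5 | obs) = 1/16 / 59/432 = 27/59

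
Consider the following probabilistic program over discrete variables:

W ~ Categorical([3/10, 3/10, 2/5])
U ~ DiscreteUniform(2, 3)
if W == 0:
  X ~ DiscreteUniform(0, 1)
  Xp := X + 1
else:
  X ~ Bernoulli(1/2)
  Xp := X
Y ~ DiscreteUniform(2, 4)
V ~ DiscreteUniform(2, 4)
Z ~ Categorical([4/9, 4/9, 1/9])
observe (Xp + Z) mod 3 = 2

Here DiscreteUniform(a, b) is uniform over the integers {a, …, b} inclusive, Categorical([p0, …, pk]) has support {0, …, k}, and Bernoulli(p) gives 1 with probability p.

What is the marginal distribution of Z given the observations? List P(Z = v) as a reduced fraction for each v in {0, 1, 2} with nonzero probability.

P(Z=0) = 12/59, P(Z=1) = 40/59, P(Z=2) = 7/59

Enumerate traces; 108 have nonzero weight after conditioning:
  (W=0, U=2, X=0, Y=2, V=2, Z=1) weight 1/270
  (W=0, U=2, X=0, Y=2, V=3, Z=1) weight 1/270
  (W=0, U=2, X=0, Y=2, V=4, Z=1) weight 1/270
  (W=0, U=2, X=0, Y=3, V=2, Z=1) weight 1/270
  (W=0, U=2, X=0, Y=3, V=3, Z=1) weight 1/270
  (W=0, U=2, X=0, Y=3, V=4, Z=1) weight 1/270
  (W=0, U=2, X=0, Y=4, V=2, Z=1) weight 1/270
  (W=0, U=2, X=0, Y=4, V=3, Z=1) weight 1/270
  (W=0, U=2, X=1, Y=2, V=2, Z=0) weight 1/270
  (W=1, U=2, X=0, Y=2, V=2, Z=2) weight 1/1080
  … 98 more
Group by Z:
  weight(Z=0) = 1/15
  weight(Z=1) = 2/9
  weight(Z=2) = 7/180
Total weight = 1/15 + 2/9 + 7/180 = 59/180
P(Z=0 | obs) = 1/15 / 59/180 = 12/59
P(Z=1 | obs) = 2/9 / 59/180 = 40/59
P(Z=2 | obs) = 7/180 / 59/180 = 7/59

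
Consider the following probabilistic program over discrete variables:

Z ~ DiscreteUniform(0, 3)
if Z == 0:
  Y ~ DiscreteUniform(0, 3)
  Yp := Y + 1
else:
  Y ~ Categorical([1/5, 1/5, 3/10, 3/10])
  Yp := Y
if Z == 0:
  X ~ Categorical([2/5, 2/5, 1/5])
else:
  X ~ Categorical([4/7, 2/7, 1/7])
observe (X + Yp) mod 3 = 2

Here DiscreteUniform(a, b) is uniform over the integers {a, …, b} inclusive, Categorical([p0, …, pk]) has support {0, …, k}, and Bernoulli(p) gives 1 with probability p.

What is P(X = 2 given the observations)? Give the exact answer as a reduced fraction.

Enumerate traces; 16 have nonzero weight after conditioning:
  (Z=0, Y=0, X=1) weight 1/40
  (Z=0, Y=1, X=0) weight 1/40
  (Z=0, Y=2, X=2) weight 1/80
  (Z=0, Y=3, X=1) weight 1/40
  (Z=1, Y=0, X=2) weight 1/140
  (Z=1, Y=1, X=1) weight 1/70
  (Z=1, Y=2, X=0) weight 3/70
  (Z=1, Y=3, X=2) weight 3/280
  … 8 more
Group by X:
  weight(X=0) = 43/280
  weight(X=1) = 13/140
  weight(X=2) = 37/560
Total weight = 43/280 + 13/140 + 37/560 = 5/16
P(X=0 | obs) = 43/280 / 5/16 = 86/175
P(X=1 | obs) = 13/140 / 5/16 = 52/175
P(X=2 | obs) = 37/560 / 5/16 = 37/175

P(X = 2 | obs) = 37/175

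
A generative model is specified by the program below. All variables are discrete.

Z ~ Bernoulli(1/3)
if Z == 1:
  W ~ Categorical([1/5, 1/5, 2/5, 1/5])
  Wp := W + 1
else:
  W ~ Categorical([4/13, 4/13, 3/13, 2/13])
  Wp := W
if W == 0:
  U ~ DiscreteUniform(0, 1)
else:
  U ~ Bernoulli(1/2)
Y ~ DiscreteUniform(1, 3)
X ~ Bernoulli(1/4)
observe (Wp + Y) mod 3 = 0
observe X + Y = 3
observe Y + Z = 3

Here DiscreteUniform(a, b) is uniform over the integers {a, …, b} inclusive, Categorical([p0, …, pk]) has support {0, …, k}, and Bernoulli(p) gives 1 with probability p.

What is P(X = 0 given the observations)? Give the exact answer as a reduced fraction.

P(X = 0 | obs) = 90/103

Enumerate traces; 8 have nonzero weight after conditioning:
  (Z=0, W=0, U=0, Y=3, X=0) weight 1/39
  (Z=0, W=0, U=1, Y=3, X=0) weight 1/39
  (Z=0, W=3, U=0, Y=3, X=0) weight 1/78
  (Z=0, W=3, U=1, Y=3, X=0) weight 1/78
  (Z=1, W=0, U=0, Y=2, X=1) weight 1/360
  (Z=1, W=0, U=1, Y=2, X=1) weight 1/360
  (Z=1, W=3, U=0, Y=2, X=1) weight 1/360
  (Z=1, W=3, U=1, Y=2, X=1) weight 1/360
Group by X:
  weight(X=0) = 1/13
  weight(X=1) = 1/90
Total weight = 1/13 + 1/90 = 103/1170
P(X=0 | obs) = 1/13 / 103/1170 = 90/103
P(X=1 | obs) = 1/90 / 103/1170 = 13/103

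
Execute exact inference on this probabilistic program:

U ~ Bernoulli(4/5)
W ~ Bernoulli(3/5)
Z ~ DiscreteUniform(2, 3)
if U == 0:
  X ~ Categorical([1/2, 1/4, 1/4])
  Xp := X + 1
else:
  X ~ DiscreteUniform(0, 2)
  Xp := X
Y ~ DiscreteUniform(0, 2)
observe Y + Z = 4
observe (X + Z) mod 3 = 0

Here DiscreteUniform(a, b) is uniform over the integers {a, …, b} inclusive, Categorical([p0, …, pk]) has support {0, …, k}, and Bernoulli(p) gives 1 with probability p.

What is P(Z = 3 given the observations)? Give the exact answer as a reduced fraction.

Enumerate traces; 8 have nonzero weight after conditioning:
  (U=0, W=0, Z=2, X=1, Y=2) weight 1/300
  (U=0, W=0, Z=3, X=0, Y=1) weight 1/150
  (U=0, W=1, Z=2, X=1, Y=2) weight 1/200
  (U=0, W=1, Z=3, X=0, Y=1) weight 1/100
  (U=1, W=0, Z=2, X=1, Y=2) weight 4/225
  (U=1, W=0, Z=3, X=0, Y=1) weight 4/225
  (U=1, W=1, Z=2, X=1, Y=2) weight 2/75
  (U=1, W=1, Z=3, X=0, Y=1) weight 2/75
Group by Z:
  weight(Z=2) = 19/360
  weight(Z=3) = 11/180
Total weight = 19/360 + 11/180 = 41/360
P(Z=2 | obs) = 19/360 / 41/360 = 19/41
P(Z=3 | obs) = 11/180 / 41/360 = 22/41

P(Z = 3 | obs) = 22/41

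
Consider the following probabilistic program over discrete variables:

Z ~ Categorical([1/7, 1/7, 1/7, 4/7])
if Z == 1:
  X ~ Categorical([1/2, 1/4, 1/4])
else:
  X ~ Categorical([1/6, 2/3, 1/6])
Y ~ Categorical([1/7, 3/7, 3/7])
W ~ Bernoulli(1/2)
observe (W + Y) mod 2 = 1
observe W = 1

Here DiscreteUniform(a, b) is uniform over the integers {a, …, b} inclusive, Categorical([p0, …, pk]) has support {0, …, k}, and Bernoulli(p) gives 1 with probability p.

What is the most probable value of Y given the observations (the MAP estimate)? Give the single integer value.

argmax_v P(Y = v | obs) = 2

Enumerate traces; 24 have nonzero weight after conditioning:
  (Z=0, X=0, Y=0, W=1) weight 1/588
  (Z=0, X=0, Y=2, W=1) weight 1/196
  (Z=0, X=1, Y=0, W=1) weight 1/147
  (Z=0, X=1, Y=2, W=1) weight 1/49
  (Z=0, X=2, Y=0, W=1) weight 1/588
  (Z=0, X=2, Y=2, W=1) weight 1/196
  (Z=1, X=0, Y=0, W=1) weight 1/196
  (Z=1, X=0, Y=2, W=1) weight 3/196
  … 16 more
Group by Y:
  weight(Y=0) = 1/14
  weight(Y=2) = 3/14
Total weight = 1/14 + 3/14 = 2/7
P(Y=0 | obs) = 1/14 / 2/7 = 1/4
P(Y=2 | obs) = 3/14 / 2/7 = 3/4
argmax = 2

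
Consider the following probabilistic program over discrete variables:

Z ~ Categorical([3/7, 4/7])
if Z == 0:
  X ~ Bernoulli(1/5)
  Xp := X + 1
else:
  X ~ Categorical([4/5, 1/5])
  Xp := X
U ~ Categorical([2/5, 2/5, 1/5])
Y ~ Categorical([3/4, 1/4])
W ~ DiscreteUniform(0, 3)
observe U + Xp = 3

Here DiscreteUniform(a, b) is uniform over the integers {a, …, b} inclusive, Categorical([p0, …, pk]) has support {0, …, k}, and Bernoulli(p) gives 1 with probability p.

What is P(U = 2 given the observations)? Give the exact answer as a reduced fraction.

Enumerate traces; 24 have nonzero weight after conditioning:
  (Z=0, X=0, U=2, Y=0, W=0) weight 9/700
  (Z=0, X=0, U=2, Y=0, W=1) weight 9/700
  (Z=0, X=0, U=2, Y=0, W=2) weight 9/700
  (Z=0, X=0, U=2, Y=0, W=3) weight 9/700
  (Z=0, X=0, U=2, Y=1, W=0) weight 3/700
  (Z=0, X=0, U=2, Y=1, W=1) weight 3/700
  (Z=0, X=0, U=2, Y=1, W=2) weight 3/700
  (Z=0, X=0, U=2, Y=1, W=3) weight 3/700
  (Z=0, X=1, U=1, Y=0, W=0) weight 9/1400
  … 15 more
Group by U:
  weight(U=1) = 6/175
  weight(U=2) = 16/175
Total weight = 6/175 + 16/175 = 22/175
P(U=1 | obs) = 6/175 / 22/175 = 3/11
P(U=2 | obs) = 16/175 / 22/175 = 8/11

P(U = 2 | obs) = 8/11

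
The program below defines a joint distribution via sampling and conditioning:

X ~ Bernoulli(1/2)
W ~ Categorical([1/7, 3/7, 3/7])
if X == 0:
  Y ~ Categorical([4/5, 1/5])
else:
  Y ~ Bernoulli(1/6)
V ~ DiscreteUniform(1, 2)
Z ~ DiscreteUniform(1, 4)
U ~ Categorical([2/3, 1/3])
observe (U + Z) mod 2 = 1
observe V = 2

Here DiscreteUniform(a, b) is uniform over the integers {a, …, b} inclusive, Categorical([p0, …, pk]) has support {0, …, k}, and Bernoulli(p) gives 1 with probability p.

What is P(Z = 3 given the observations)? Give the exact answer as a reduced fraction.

P(Z = 3 | obs) = 1/3

Enumerate traces; 48 have nonzero weight after conditioning:
  (X=0, W=0, Y=0, V=2, Z=1, U=0) weight 1/210
  (X=0, W=0, Y=0, V=2, Z=2, U=1) weight 1/420
  (X=0, W=0, Y=0, V=2, Z=3, U=0) weight 1/210
  (X=0, W=0, Y=0, V=2, Z=4, U=1) weight 1/420
  (X=0, W=0, Y=1, V=2, Z=1, U=0) weight 1/840
  (X=0, W=0, Y=1, V=2, Z=2, U=1) weight 1/1680
  (X=0, W=0, Y=1, V=2, Z=3, U=0) weight 1/840
  (X=0, W=0, Y=1, V=2, Z=4, U=1) weight 1/1680
  … 40 more
Group by Z:
  weight(Z=1) = 1/12
  weight(Z=2) = 1/24
  weight(Z=3) = 1/12
  weight(Z=4) = 1/24
Total weight = 1/12 + 1/24 + 1/12 + 1/24 = 1/4
P(Z=1 | obs) = 1/12 / 1/4 = 1/3
P(Z=2 | obs) = 1/24 / 1/4 = 1/6
P(Z=3 | obs) = 1/12 / 1/4 = 1/3
P(Z=4 | obs) = 1/24 / 1/4 = 1/6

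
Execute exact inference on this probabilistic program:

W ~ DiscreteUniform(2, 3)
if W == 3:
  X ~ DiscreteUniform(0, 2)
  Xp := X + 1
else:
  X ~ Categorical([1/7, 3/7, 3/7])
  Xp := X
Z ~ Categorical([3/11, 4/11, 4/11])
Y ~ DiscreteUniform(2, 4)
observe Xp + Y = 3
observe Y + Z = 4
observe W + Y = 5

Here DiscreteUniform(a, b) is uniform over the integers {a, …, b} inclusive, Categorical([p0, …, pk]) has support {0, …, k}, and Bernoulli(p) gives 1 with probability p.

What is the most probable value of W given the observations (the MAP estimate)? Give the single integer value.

Enumerate traces; 2 have nonzero weight after conditioning:
  (W=2, X=0, Z=1, Y=3) weight 2/231
  (W=3, X=0, Z=2, Y=2) weight 2/99
Group by W:
  weight(W=2) = 2/231
  weight(W=3) = 2/99
Total weight = 2/231 + 2/99 = 20/693
P(W=2 | obs) = 2/231 / 20/693 = 3/10
P(W=3 | obs) = 2/99 / 20/693 = 7/10
argmax = 3

argmax_v P(W = v | obs) = 3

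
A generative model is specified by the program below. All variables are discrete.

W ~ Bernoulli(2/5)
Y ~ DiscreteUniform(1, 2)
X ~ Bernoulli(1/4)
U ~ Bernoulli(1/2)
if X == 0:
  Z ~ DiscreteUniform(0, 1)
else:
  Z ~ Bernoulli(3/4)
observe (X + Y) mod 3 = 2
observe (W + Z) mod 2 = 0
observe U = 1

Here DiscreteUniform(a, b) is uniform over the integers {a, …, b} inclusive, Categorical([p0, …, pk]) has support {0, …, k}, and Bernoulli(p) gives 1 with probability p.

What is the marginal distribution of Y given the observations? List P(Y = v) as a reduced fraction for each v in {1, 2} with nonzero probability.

Enumerate traces; 4 have nonzero weight after conditioning:
  (W=0, Y=1, X=1, U=1, Z=0) weight 3/320
  (W=0, Y=2, X=0, U=1, Z=0) weight 9/160
  (W=1, Y=1, X=1, U=1, Z=1) weight 3/160
  (W=1, Y=2, X=0, U=1, Z=1) weight 3/80
Group by Y:
  weight(Y=1) = 9/320
  weight(Y=2) = 3/32
Total weight = 9/320 + 3/32 = 39/320
P(Y=1 | obs) = 9/320 / 39/320 = 3/13
P(Y=2 | obs) = 3/32 / 39/320 = 10/13

P(Y=1) = 3/13, P(Y=2) = 10/13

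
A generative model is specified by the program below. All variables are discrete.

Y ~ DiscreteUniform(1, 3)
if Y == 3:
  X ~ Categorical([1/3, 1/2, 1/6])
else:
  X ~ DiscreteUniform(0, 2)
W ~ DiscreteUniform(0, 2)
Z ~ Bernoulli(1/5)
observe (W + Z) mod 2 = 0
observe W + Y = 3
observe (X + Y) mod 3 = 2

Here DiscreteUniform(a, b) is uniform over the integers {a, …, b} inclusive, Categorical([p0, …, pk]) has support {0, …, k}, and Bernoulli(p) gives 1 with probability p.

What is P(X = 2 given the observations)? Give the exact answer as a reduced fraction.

Enumerate traces; 3 have nonzero weight after conditioning:
  (Y=1, X=1, W=2, Z=0) weight 4/135
  (Y=2, X=0, W=1, Z=1) weight 1/135
  (Y=3, X=2, W=0, Z=0) weight 2/135
Group by X:
  weight(X=0) = 1/135
  weight(X=1) = 4/135
  weight(X=2) = 2/135
Total weight = 1/135 + 4/135 + 2/135 = 7/135
P(X=0 | obs) = 1/135 / 7/135 = 1/7
P(X=1 | obs) = 4/135 / 7/135 = 4/7
P(X=2 | obs) = 2/135 / 7/135 = 2/7

P(X = 2 | obs) = 2/7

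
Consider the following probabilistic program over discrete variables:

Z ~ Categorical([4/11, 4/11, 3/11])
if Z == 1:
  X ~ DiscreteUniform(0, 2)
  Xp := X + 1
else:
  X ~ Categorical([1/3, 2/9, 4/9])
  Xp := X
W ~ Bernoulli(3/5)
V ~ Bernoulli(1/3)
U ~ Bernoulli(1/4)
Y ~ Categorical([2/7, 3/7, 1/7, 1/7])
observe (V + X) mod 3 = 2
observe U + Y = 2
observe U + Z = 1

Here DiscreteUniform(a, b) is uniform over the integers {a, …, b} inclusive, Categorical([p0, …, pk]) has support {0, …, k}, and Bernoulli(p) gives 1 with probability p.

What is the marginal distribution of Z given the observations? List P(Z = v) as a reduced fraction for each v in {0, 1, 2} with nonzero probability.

P(Z=0) = 10/19, P(Z=1) = 9/19

Enumerate traces; 8 have nonzero weight after conditioning:
  (Z=0, X=1, W=0, V=1, U=1, Y=1) weight 4/3465
  (Z=0, X=1, W=1, V=1, U=1, Y=1) weight 2/1155
  (Z=0, X=2, W=0, V=0, U=1, Y=1) weight 16/3465
  (Z=0, X=2, W=1, V=0, U=1, Y=1) weight 8/1155
  (Z=1, X=1, W=0, V=1, U=0, Y=2) weight 2/1155
  (Z=1, X=1, W=1, V=1, U=0, Y=2) weight 1/385
  (Z=1, X=2, W=0, V=0, U=0, Y=2) weight 4/1155
  (Z=1, X=2, W=1, V=0, U=0, Y=2) weight 2/385
Group by Z:
  weight(Z=0) = 10/693
  weight(Z=1) = 1/77
Total weight = 10/693 + 1/77 = 19/693
P(Z=0 | obs) = 10/693 / 19/693 = 10/19
P(Z=1 | obs) = 1/77 / 19/693 = 9/19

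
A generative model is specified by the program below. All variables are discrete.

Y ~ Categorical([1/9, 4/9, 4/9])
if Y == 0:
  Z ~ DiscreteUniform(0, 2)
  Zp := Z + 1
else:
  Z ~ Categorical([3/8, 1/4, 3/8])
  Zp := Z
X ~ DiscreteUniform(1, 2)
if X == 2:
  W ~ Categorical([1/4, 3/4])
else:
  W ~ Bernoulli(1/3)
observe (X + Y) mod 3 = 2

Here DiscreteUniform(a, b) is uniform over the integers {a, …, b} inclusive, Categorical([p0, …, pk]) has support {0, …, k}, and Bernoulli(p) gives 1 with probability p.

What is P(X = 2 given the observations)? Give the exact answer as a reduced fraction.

Enumerate traces; 12 have nonzero weight after conditioning:
  (Y=0, Z=0, X=2, W=0) weight 1/216
  (Y=0, Z=0, X=2, W=1) weight 1/72
  (Y=0, Z=1, X=2, W=0) weight 1/216
  (Y=0, Z=1, X=2, W=1) weight 1/72
  (Y=0, Z=2, X=2, W=0) weight 1/216
  (Y=0, Z=2, X=2, W=1) weight 1/72
  (Y=1, Z=0, X=1, W=0) weight 1/18
  (Y=1, Z=0, X=1, W=1) weight 1/36
  … 4 more
Group by X:
  weight(X=1) = 2/9
  weight(X=2) = 1/18
Total weight = 2/9 + 1/18 = 5/18
P(X=1 | obs) = 2/9 / 5/18 = 4/5
P(X=2 | obs) = 1/18 / 5/18 = 1/5

P(X = 2 | obs) = 1/5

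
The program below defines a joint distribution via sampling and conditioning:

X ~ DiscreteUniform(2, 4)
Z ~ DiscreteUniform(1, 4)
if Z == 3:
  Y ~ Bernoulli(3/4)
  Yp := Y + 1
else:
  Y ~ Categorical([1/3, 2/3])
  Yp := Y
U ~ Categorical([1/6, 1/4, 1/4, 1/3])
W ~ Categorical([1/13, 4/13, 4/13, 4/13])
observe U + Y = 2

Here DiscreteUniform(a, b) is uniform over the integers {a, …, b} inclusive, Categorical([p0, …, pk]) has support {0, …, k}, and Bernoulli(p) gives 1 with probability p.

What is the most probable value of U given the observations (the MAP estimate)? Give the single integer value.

Enumerate traces; 96 have nonzero weight after conditioning:
  (X=2, Z=1, Y=0, U=2, W=0) weight 1/1872
  (X=2, Z=1, Y=0, U=2, W=1) weight 1/468
  (X=2, Z=1, Y=0, U=2, W=2) weight 1/468
  (X=2, Z=1, Y=0, U=2, W=3) weight 1/468
  (X=2, Z=1, Y=1, U=1, W=0) weight 1/936
  (X=2, Z=1, Y=1, U=1, W=1) weight 1/234
  (X=2, Z=1, Y=1, U=1, W=2) weight 1/234
  (X=2, Z=1, Y=1, U=1, W=3) weight 1/234
  … 88 more
Group by U:
  weight(U=1) = 11/64
  weight(U=2) = 5/64
Total weight = 11/64 + 5/64 = 1/4
P(U=1 | obs) = 11/64 / 1/4 = 11/16
P(U=2 | obs) = 5/64 / 1/4 = 5/16
argmax = 1

argmax_v P(U = v | obs) = 1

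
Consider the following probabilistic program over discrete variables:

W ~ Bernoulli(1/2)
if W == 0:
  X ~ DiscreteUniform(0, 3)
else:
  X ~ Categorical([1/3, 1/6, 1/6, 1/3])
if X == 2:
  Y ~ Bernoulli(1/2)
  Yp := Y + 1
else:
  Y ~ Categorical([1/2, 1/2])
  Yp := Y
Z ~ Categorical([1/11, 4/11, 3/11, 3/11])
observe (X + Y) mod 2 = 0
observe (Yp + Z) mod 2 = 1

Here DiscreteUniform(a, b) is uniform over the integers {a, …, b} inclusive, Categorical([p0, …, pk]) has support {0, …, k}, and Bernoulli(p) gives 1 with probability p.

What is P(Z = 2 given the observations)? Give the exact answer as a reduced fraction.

Enumerate traces; 16 have nonzero weight after conditioning:
  (W=0, X=0, Y=0, Z=1) weight 1/44
  (W=0, X=0, Y=0, Z=3) weight 3/176
  (W=0, X=1, Y=1, Z=0) weight 1/176
  (W=0, X=1, Y=1, Z=2) weight 3/176
  (W=0, X=2, Y=0, Z=0) weight 1/176
  (W=0, X=2, Y=0, Z=2) weight 3/176
  (W=0, X=3, Y=1, Z=0) weight 1/176
  (W=0, X=3, Y=1, Z=2) weight 3/176
  … 8 more
Group by Z:
  weight(Z=0) = 17/528
  weight(Z=1) = 7/132
  weight(Z=2) = 17/176
  weight(Z=3) = 7/176
Total weight = 17/528 + 7/132 + 17/176 + 7/176 = 39/176
P(Z=0 | obs) = 17/528 / 39/176 = 17/117
P(Z=1 | obs) = 7/132 / 39/176 = 28/117
P(Z=2 | obs) = 17/176 / 39/176 = 17/39
P(Z=3 | obs) = 7/176 / 39/176 = 7/39

P(Z = 2 | obs) = 17/39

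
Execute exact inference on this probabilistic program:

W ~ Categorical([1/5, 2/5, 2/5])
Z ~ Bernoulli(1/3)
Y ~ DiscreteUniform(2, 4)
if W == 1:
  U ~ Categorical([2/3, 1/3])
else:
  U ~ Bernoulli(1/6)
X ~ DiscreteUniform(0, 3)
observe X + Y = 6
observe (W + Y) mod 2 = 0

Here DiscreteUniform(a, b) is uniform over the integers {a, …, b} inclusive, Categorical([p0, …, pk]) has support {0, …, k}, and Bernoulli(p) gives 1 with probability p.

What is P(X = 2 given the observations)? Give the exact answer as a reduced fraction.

Enumerate traces; 12 have nonzero weight after conditioning:
  (W=0, Z=0, Y=4, U=0, X=2) weight 1/108
  (W=0, Z=0, Y=4, U=1, X=2) weight 1/540
  (W=0, Z=1, Y=4, U=0, X=2) weight 1/216
  (W=0, Z=1, Y=4, U=1, X=2) weight 1/1080
  (W=1, Z=0, Y=3, U=0, X=3) weight 2/135
  (W=1, Z=0, Y=3, U=1, X=3) weight 1/135
  (W=1, Z=1, Y=3, U=0, X=3) weight 1/135
  (W=1, Z=1, Y=3, U=1, X=3) weight 1/270
  … 4 more
Group by X:
  weight(X=2) = 1/20
  weight(X=3) = 1/30
Total weight = 1/20 + 1/30 = 1/12
P(X=2 | obs) = 1/20 / 1/12 = 3/5
P(X=3 | obs) = 1/30 / 1/12 = 2/5

P(X = 2 | obs) = 3/5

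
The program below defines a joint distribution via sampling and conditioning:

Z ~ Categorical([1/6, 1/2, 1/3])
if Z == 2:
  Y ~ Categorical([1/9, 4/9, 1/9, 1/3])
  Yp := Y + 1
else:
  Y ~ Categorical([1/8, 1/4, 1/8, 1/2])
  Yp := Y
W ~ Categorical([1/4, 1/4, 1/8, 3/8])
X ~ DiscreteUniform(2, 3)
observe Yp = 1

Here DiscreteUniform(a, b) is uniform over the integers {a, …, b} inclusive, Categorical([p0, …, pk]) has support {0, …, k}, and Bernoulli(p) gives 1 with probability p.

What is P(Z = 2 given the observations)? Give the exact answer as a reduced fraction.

P(Z = 2 | obs) = 2/11

Enumerate traces; 24 have nonzero weight after conditioning:
  (Z=0, Y=1, W=0, X=2) weight 1/192
  (Z=0, Y=1, W=0, X=3) weight 1/192
  (Z=0, Y=1, W=1, X=2) weight 1/192
  (Z=0, Y=1, W=1, X=3) weight 1/192
  (Z=0, Y=1, W=2, X=2) weight 1/384
  (Z=0, Y=1, W=2, X=3) weight 1/384
  (Z=0, Y=1, W=3, X=2) weight 1/128
  (Z=0, Y=1, W=3, X=3) weight 1/128
  (Z=1, Y=1, W=0, X=2) weight 1/64
  (Z=2, Y=0, W=0, X=2) weight 1/216
  … 14 more
Group by Z:
  weight(Z=0) = 1/24
  weight(Z=1) = 1/8
  weight(Z=2) = 1/27
Total weight = 1/24 + 1/8 + 1/27 = 11/54
P(Z=0 | obs) = 1/24 / 11/54 = 9/44
P(Z=1 | obs) = 1/8 / 11/54 = 27/44
P(Z=2 | obs) = 1/27 / 11/54 = 2/11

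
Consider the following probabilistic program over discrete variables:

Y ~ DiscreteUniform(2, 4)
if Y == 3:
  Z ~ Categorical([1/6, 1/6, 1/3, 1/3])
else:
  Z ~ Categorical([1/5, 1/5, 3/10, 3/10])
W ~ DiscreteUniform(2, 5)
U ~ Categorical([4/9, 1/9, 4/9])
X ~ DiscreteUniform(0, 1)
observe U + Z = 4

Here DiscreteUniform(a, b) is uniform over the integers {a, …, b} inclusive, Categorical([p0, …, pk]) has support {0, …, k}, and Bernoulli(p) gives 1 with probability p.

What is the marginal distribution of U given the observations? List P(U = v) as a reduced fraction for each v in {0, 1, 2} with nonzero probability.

P(U=1) = 1/5, P(U=2) = 4/5

Enumerate traces; 48 have nonzero weight after conditioning:
  (Y=2, Z=2, W=2, U=2, X=0) weight 1/180
  (Y=2, Z=2, W=2, U=2, X=1) weight 1/180
  (Y=2, Z=2, W=3, U=2, X=0) weight 1/180
  (Y=2, Z=2, W=3, U=2, X=1) weight 1/180
  (Y=2, Z=2, W=4, U=2, X=0) weight 1/180
  (Y=2, Z=2, W=4, U=2, X=1) weight 1/180
  (Y=2, Z=2, W=5, U=2, X=0) weight 1/180
  (Y=2, Z=2, W=5, U=2, X=1) weight 1/180
  (Y=2, Z=3, W=2, U=1, X=0) weight 1/720
  … 39 more
Group by U:
  weight(U=1) = 14/405
  weight(U=2) = 56/405
Total weight = 14/405 + 56/405 = 14/81
P(U=1 | obs) = 14/405 / 14/81 = 1/5
P(U=2 | obs) = 56/405 / 14/81 = 4/5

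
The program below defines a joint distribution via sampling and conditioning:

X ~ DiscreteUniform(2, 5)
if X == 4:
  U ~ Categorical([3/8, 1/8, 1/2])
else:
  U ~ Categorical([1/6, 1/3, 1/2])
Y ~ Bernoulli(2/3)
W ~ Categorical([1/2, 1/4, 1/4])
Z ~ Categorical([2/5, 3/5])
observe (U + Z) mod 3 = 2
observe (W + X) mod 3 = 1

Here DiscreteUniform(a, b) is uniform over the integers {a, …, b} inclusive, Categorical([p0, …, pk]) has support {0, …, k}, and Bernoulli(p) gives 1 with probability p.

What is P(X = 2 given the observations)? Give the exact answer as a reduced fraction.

P(X = 2 | obs) = 8/35

Enumerate traces; 16 have nonzero weight after conditioning:
  (X=2, U=1, Y=0, W=2, Z=1) weight 1/240
  (X=2, U=1, Y=1, W=2, Z=1) weight 1/120
  (X=2, U=2, Y=0, W=2, Z=0) weight 1/240
  (X=2, U=2, Y=1, W=2, Z=0) weight 1/120
  (X=3, U=1, Y=0, W=1, Z=1) weight 1/240
  (X=3, U=1, Y=1, W=1, Z=1) weight 1/120
  (X=3, U=2, Y=0, W=1, Z=0) weight 1/240
  (X=3, U=2, Y=1, W=1, Z=0) weight 1/120
  (X=4, U=1, Y=0, W=0, Z=1) weight 1/320
  (X=5, U=1, Y=0, W=2, Z=1) weight 1/240
  … 6 more
Group by X:
  weight(X=2) = 1/40
  weight(X=3) = 1/40
  weight(X=4) = 11/320
  weight(X=5) = 1/40
Total weight = 1/40 + 1/40 + 11/320 + 1/40 = 7/64
P(X=2 | obs) = 1/40 / 7/64 = 8/35
P(X=3 | obs) = 1/40 / 7/64 = 8/35
P(X=4 | obs) = 11/320 / 7/64 = 11/35
P(X=5 | obs) = 1/40 / 7/64 = 8/35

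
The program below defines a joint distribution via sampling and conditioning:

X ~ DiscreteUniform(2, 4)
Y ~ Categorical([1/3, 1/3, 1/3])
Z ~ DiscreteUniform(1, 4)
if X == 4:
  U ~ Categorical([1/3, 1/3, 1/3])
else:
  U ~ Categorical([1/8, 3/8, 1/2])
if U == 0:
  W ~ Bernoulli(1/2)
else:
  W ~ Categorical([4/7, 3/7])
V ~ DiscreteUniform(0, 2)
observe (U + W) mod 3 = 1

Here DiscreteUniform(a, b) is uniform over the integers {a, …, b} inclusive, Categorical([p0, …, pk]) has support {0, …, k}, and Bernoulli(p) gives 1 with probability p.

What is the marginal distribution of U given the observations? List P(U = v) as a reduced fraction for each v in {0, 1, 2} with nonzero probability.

Enumerate traces; 216 have nonzero weight after conditioning:
  (X=2, Y=0, Z=1, U=0, W=1, V=0) weight 1/1728
  (X=2, Y=0, Z=1, U=0, W=1, V=1) weight 1/1728
  (X=2, Y=0, Z=1, U=0, W=1, V=2) weight 1/1728
  (X=2, Y=0, Z=1, U=1, W=0, V=0) weight 1/504
  (X=2, Y=0, Z=1, U=1, W=0, V=1) weight 1/504
  (X=2, Y=0, Z=1, U=1, W=0, V=2) weight 1/504
  (X=2, Y=0, Z=2, U=0, W=1, V=0) weight 1/1728
  (X=2, Y=0, Z=2, U=0, W=1, V=1) weight 1/1728
  … 208 more
Group by U:
  weight(U=0) = 7/72
  weight(U=1) = 13/63
Total weight = 7/72 + 13/63 = 17/56
P(U=0 | obs) = 7/72 / 17/56 = 49/153
P(U=1 | obs) = 13/63 / 17/56 = 104/153

P(U=0) = 49/153, P(U=1) = 104/153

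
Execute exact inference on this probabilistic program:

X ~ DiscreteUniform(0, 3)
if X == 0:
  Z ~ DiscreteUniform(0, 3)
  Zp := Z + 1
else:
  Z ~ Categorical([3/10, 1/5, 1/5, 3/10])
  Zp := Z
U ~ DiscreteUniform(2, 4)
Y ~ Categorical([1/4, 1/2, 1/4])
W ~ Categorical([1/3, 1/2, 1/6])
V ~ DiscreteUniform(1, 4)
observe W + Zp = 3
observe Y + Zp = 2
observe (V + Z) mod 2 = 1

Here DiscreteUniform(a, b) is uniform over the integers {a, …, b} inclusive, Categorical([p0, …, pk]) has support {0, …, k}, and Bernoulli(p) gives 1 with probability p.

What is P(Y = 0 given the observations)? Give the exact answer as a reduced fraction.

Enumerate traces; 48 have nonzero weight after conditioning:
  (X=0, Z=0, U=2, Y=1, W=2, V=1) weight 1/2304
  (X=0, Z=0, U=2, Y=1, W=2, V=3) weight 1/2304
  (X=0, Z=0, U=3, Y=1, W=2, V=1) weight 1/2304
  (X=0, Z=0, U=3, Y=1, W=2, V=3) weight 1/2304
  (X=0, Z=0, U=4, Y=1, W=2, V=1) weight 1/2304
  (X=0, Z=0, U=4, Y=1, W=2, V=3) weight 1/2304
  (X=0, Z=1, U=2, Y=0, W=1, V=2) weight 1/1536
  (X=0, Z=1, U=2, Y=0, W=1, V=4) weight 1/1536
  … 40 more
Group by Y:
  weight(Y=0) = 17/1280
  weight(Y=1) = 17/1920
Total weight = 17/1280 + 17/1920 = 17/768
P(Y=0 | obs) = 17/1280 / 17/768 = 3/5
P(Y=1 | obs) = 17/1920 / 17/768 = 2/5

P(Y = 0 | obs) = 3/5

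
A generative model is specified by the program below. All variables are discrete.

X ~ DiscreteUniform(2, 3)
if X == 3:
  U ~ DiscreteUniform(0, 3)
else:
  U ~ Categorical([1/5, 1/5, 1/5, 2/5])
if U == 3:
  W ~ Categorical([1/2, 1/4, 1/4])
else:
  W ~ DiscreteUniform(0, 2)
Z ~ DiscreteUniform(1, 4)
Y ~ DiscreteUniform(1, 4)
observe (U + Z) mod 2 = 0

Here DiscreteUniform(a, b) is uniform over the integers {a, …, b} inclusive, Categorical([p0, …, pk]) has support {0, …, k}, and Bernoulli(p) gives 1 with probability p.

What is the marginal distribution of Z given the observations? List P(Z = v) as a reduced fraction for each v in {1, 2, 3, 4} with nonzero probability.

P(Z=1) = 11/40, P(Z=2) = 9/40, P(Z=3) = 11/40, P(Z=4) = 9/40

Enumerate traces; 192 have nonzero weight after conditioning:
  (X=2, U=0, W=0, Z=2, Y=1) weight 1/480
  (X=2, U=0, W=0, Z=2, Y=2) weight 1/480
  (X=2, U=0, W=0, Z=2, Y=3) weight 1/480
  (X=2, U=0, W=0, Z=2, Y=4) weight 1/480
  (X=2, U=0, W=0, Z=4, Y=1) weight 1/480
  (X=2, U=0, W=0, Z=4, Y=2) weight 1/480
  (X=2, U=0, W=0, Z=4, Y=3) weight 1/480
  (X=2, U=0, W=0, Z=4, Y=4) weight 1/480
  (X=2, U=1, W=0, Z=1, Y=1) weight 1/480
  (X=2, U=1, W=0, Z=3, Y=1) weight 1/480
  … 182 more
Group by Z:
  weight(Z=1) = 11/80
  weight(Z=2) = 9/80
  weight(Z=3) = 11/80
  weight(Z=4) = 9/80
Total weight = 11/80 + 9/80 + 11/80 + 9/80 = 1/2
P(Z=1 | obs) = 11/80 / 1/2 = 11/40
P(Z=2 | obs) = 9/80 / 1/2 = 9/40
P(Z=3 | obs) = 11/80 / 1/2 = 11/40
P(Z=4 | obs) = 9/80 / 1/2 = 9/40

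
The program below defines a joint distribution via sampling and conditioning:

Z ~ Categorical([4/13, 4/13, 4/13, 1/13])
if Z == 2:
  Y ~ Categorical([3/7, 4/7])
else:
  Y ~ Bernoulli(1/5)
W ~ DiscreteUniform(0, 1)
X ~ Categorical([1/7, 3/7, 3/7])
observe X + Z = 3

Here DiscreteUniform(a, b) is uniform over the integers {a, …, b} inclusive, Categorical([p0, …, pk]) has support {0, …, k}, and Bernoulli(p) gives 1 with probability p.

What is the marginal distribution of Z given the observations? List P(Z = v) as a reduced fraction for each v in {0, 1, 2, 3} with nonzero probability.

P(Z=1) = 12/25, P(Z=2) = 12/25, P(Z=3) = 1/25

Enumerate traces; 12 have nonzero weight after conditioning:
  (Z=1, Y=0, W=0, X=2) weight 24/455
  (Z=1, Y=0, W=1, X=2) weight 24/455
  (Z=1, Y=1, W=0, X=2) weight 6/455
  (Z=1, Y=1, W=1, X=2) weight 6/455
  (Z=2, Y=0, W=0, X=1) weight 18/637
  (Z=2, Y=0, W=1, X=1) weight 18/637
  (Z=2, Y=1, W=0, X=1) weight 24/637
  (Z=2, Y=1, W=1, X=1) weight 24/637
  (Z=3, Y=0, W=0, X=0) weight 2/455
  … 3 more
Group by Z:
  weight(Z=1) = 12/91
  weight(Z=2) = 12/91
  weight(Z=3) = 1/91
Total weight = 12/91 + 12/91 + 1/91 = 25/91
P(Z=1 | obs) = 12/91 / 25/91 = 12/25
P(Z=2 | obs) = 12/91 / 25/91 = 12/25
P(Z=3 | obs) = 1/91 / 25/91 = 1/25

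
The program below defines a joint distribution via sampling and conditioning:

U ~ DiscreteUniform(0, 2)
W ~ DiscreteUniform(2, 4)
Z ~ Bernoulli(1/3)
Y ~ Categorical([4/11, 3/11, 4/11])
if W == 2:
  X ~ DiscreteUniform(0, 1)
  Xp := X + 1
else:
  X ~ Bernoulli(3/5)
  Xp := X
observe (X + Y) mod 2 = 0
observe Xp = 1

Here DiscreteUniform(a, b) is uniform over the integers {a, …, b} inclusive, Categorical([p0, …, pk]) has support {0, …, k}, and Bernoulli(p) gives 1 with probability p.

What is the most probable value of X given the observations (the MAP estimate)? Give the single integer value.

Enumerate traces; 24 have nonzero weight after conditioning:
  (U=0, W=2, Z=0, Y=0, X=0) weight 4/297
  (U=0, W=2, Z=0, Y=2, X=0) weight 4/297
  (U=0, W=2, Z=1, Y=0, X=0) weight 2/297
  (U=0, W=2, Z=1, Y=2, X=0) weight 2/297
  (U=0, W=3, Z=0, Y=1, X=1) weight 2/165
  (U=0, W=3, Z=1, Y=1, X=1) weight 1/165
  (U=0, W=4, Z=0, Y=1, X=1) weight 2/165
  (U=0, W=4, Z=1, Y=1, X=1) weight 1/165
  … 16 more
Group by X:
  weight(X=0) = 4/33
  weight(X=1) = 6/55
Total weight = 4/33 + 6/55 = 38/165
P(X=0 | obs) = 4/33 / 38/165 = 10/19
P(X=1 | obs) = 6/55 / 38/165 = 9/19
argmax = 0

argmax_v P(X = v | obs) = 0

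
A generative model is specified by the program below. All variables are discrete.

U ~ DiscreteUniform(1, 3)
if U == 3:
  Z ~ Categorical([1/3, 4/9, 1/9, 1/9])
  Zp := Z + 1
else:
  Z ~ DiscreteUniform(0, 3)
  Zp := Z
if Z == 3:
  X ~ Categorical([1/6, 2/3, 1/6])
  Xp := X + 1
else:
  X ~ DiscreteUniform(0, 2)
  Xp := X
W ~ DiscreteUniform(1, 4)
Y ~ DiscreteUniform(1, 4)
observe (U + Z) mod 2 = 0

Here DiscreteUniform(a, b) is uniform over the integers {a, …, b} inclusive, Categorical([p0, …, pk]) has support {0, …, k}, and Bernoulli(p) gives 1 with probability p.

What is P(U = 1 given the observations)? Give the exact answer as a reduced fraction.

Enumerate traces; 288 have nonzero weight after conditioning:
  (U=1, Z=1, X=0, W=1, Y=1) weight 1/576
  (U=1, Z=1, X=0, W=1, Y=2) weight 1/576
  (U=1, Z=1, X=0, W=1, Y=3) weight 1/576
  (U=1, Z=1, X=0, W=1, Y=4) weight 1/576
  (U=1, Z=1, X=0, W=2, Y=1) weight 1/576
  (U=1, Z=1, X=0, W=2, Y=2) weight 1/576
  (U=1, Z=1, X=0, W=2, Y=3) weight 1/576
  (U=1, Z=1, X=0, W=2, Y=4) weight 1/576
  (U=2, Z=0, X=0, W=1, Y=1) weight 1/576
  (U=3, Z=1, X=0, W=1, Y=1) weight 1/324
  … 278 more
Group by U:
  weight(U=1) = 1/6
  weight(U=2) = 1/6
  weight(U=3) = 5/27
Total weight = 1/6 + 1/6 + 5/27 = 14/27
P(U=1 | obs) = 1/6 / 14/27 = 9/28
P(U=2 | obs) = 1/6 / 14/27 = 9/28
P(U=3 | obs) = 5/27 / 14/27 = 5/14

P(U = 1 | obs) = 9/28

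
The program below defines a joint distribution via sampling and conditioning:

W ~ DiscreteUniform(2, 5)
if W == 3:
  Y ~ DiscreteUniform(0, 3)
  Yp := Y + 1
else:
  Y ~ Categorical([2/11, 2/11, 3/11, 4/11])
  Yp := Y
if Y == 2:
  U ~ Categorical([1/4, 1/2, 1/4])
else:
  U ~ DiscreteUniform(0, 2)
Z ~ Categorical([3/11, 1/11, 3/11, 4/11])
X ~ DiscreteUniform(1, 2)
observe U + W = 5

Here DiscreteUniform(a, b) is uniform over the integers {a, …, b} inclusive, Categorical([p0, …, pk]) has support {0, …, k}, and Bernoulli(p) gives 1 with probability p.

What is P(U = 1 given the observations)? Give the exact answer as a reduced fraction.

Enumerate traces; 96 have nonzero weight after conditioning:
  (W=3, Y=0, U=2, Z=0, X=1) weight 1/352
  (W=3, Y=0, U=2, Z=0, X=2) weight 1/352
  (W=3, Y=0, U=2, Z=1, X=1) weight 1/1056
  (W=3, Y=0, U=2, Z=1, X=2) weight 1/1056
  (W=3, Y=0, U=2, Z=2, X=1) weight 1/352
  (W=3, Y=0, U=2, Z=2, X=2) weight 1/352
  (W=3, Y=0, U=2, Z=3, X=1) weight 1/264
  (W=3, Y=0, U=2, Z=3, X=2) weight 1/264
  (W=4, Y=0, U=1, Z=0, X=1) weight 1/484
  (W=5, Y=0, U=0, Z=0, X=1) weight 1/484
  … 86 more
Group by U:
  weight(U=0) = 41/528
  weight(U=1) = 25/264
  weight(U=2) = 5/64
Total weight = 41/528 + 25/264 + 5/64 = 529/2112
P(U=0 | obs) = 41/528 / 529/2112 = 164/529
P(U=1 | obs) = 25/264 / 529/2112 = 200/529
P(U=2 | obs) = 5/64 / 529/2112 = 165/529

P(U = 1 | obs) = 200/529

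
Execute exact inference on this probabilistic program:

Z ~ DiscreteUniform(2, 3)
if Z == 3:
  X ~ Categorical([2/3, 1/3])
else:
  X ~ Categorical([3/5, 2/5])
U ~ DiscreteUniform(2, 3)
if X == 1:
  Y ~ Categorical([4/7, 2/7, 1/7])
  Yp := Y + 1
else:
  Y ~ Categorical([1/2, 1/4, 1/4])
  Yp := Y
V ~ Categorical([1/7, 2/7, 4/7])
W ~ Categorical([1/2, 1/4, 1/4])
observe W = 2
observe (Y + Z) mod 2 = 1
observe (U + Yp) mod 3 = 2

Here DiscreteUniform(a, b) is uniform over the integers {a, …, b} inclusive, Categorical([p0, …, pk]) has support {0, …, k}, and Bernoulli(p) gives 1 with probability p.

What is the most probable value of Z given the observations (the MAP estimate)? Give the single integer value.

argmax_v P(Z = v | obs) = 3

Enumerate traces; 12 have nonzero weight after conditioning:
  (Z=2, X=1, U=3, Y=1, V=0, W=2) weight 1/980
  (Z=2, X=1, U=3, Y=1, V=1, W=2) weight 1/490
  (Z=2, X=1, U=3, Y=1, V=2, W=2) weight 1/245
  (Z=3, X=0, U=2, Y=0, V=0, W=2) weight 1/336
  (Z=3, X=0, U=2, Y=0, V=1, W=2) weight 1/168
  (Z=3, X=0, U=2, Y=0, V=2, W=2) weight 1/84
  (Z=3, X=0, U=3, Y=2, V=0, W=2) weight 1/672
  (Z=3, X=0, U=3, Y=2, V=1, W=2) weight 1/336
  … 4 more
Group by Z:
  weight(Z=2) = 1/140
  weight(Z=3) = 23/672
Total weight = 1/140 + 23/672 = 139/3360
P(Z=2 | obs) = 1/140 / 139/3360 = 24/139
P(Z=3 | obs) = 23/672 / 139/3360 = 115/139
argmax = 3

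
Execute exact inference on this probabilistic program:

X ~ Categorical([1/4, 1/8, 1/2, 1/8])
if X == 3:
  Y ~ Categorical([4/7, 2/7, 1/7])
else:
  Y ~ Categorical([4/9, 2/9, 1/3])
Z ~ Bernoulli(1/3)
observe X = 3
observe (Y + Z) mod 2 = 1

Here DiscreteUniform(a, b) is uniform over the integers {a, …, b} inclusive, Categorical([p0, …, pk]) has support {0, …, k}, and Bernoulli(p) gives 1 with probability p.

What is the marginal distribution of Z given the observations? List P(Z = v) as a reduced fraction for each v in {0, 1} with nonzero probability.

Enumerate traces; 3 have nonzero weight after conditioning:
  (X=3, Y=0, Z=1) weight 1/42
  (X=3, Y=1, Z=0) weight 1/42
  (X=3, Y=2, Z=1) weight 1/168
Group by Z:
  weight(Z=0) = 1/42
  weight(Z=1) = 5/168
Total weight = 1/42 + 5/168 = 3/56
P(Z=0 | obs) = 1/42 / 3/56 = 4/9
P(Z=1 | obs) = 5/168 / 3/56 = 5/9

P(Z=0) = 4/9, P(Z=1) = 5/9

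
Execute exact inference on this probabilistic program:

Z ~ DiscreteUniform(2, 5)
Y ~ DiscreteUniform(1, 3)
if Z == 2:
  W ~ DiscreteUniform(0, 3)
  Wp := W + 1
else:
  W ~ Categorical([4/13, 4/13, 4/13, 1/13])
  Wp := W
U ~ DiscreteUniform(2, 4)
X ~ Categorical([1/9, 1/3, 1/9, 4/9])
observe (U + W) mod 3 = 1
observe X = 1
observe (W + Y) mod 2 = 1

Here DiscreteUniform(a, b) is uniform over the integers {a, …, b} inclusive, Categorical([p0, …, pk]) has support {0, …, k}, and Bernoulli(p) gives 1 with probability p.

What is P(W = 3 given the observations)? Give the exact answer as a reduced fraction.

P(W = 3 | obs) = 5/66

Enumerate traces; 24 have nonzero weight after conditioning:
  (Z=2, Y=1, W=0, U=4, X=1) weight 1/432
  (Z=2, Y=1, W=2, U=2, X=1) weight 1/432
  (Z=2, Y=2, W=1, U=3, X=1) weight 1/432
  (Z=2, Y=2, W=3, U=4, X=1) weight 1/432
  (Z=2, Y=3, W=0, U=4, X=1) weight 1/432
  (Z=2, Y=3, W=2, U=2, X=1) weight 1/432
  (Z=3, Y=1, W=0, U=4, X=1) weight 1/351
  (Z=3, Y=1, W=2, U=2, X=1) weight 1/351
  … 16 more
Group by W:
  weight(W=0) = 61/2808
  weight(W=1) = 61/5616
  weight(W=2) = 61/2808
  weight(W=3) = 25/5616
Total weight = 61/2808 + 61/5616 + 61/2808 + 25/5616 = 55/936
P(W=0 | obs) = 61/2808 / 55/936 = 61/165
P(W=1 | obs) = 61/5616 / 55/936 = 61/330
P(W=2 | obs) = 61/2808 / 55/936 = 61/165
P(W=3 | obs) = 25/5616 / 55/936 = 5/66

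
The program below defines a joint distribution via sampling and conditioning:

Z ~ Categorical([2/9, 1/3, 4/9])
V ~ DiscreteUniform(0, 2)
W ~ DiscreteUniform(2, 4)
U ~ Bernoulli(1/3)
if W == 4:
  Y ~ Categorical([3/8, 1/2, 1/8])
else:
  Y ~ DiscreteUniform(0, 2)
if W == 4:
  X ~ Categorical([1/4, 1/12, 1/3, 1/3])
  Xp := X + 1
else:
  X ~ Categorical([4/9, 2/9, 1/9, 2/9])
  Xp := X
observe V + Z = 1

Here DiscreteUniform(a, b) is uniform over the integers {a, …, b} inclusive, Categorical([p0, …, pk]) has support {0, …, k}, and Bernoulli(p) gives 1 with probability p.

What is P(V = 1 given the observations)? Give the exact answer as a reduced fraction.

P(V = 1 | obs) = 2/5

Enumerate traces; 144 have nonzero weight after conditioning:
  (Z=0, V=1, W=2, U=0, Y=0, X=0) weight 16/6561
  (Z=0, V=1, W=2, U=0, Y=0, X=1) weight 8/6561
  (Z=0, V=1, W=2, U=0, Y=0, X=2) weight 4/6561
  (Z=0, V=1, W=2, U=0, Y=0, X=3) weight 8/6561
  (Z=0, V=1, W=2, U=0, Y=1, X=0) weight 16/6561
  (Z=0, V=1, W=2, U=0, Y=1, X=1) weight 8/6561
  (Z=0, V=1, W=2, U=0, Y=1, X=2) weight 4/6561
  (Z=0, V=1, W=2, U=0, Y=1, X=3) weight 8/6561
  (Z=1, V=0, W=2, U=0, Y=0, X=0) weight 8/2187
  … 135 more
Group by V:
  weight(V=0) = 1/9
  weight(V=1) = 2/27
Total weight = 1/9 + 2/27 = 5/27
P(V=0 | obs) = 1/9 / 5/27 = 3/5
P(V=1 | obs) = 2/27 / 5/27 = 2/5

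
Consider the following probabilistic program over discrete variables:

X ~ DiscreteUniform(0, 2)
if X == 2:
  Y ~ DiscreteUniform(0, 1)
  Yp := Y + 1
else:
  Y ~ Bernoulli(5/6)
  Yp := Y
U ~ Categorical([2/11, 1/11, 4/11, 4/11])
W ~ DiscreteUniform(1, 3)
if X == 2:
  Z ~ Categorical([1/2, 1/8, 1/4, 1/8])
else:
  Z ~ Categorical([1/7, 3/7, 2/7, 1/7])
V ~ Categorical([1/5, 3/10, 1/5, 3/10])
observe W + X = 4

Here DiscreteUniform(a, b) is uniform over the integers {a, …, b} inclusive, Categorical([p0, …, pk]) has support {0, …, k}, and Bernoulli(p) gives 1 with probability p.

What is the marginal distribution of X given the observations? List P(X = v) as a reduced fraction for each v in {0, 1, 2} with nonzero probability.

P(X=1) = 1/2, P(X=2) = 1/2

Enumerate traces; 256 have nonzero weight after conditioning:
  (X=1, Y=0, U=0, W=3, Z=0, V=0) weight 1/10395
  (X=1, Y=0, U=0, W=3, Z=0, V=1) weight 1/6930
  (X=1, Y=0, U=0, W=3, Z=0, V=2) weight 1/10395
  (X=1, Y=0, U=0, W=3, Z=0, V=3) weight 1/6930
  (X=1, Y=0, U=0, W=3, Z=1, V=0) weight 1/3465
  (X=1, Y=0, U=0, W=3, Z=1, V=1) weight 1/2310
  (X=1, Y=0, U=0, W=3, Z=1, V=2) weight 1/3465
  (X=1, Y=0, U=0, W=3, Z=1, V=3) weight 1/2310
  (X=2, Y=0, U=0, W=2, Z=0, V=0) weight 1/990
  … 247 more
Group by X:
  weight(X=1) = 1/9
  weight(X=2) = 1/9
Total weight = 1/9 + 1/9 = 2/9
P(X=1 | obs) = 1/9 / 2/9 = 1/2
P(X=2 | obs) = 1/9 / 2/9 = 1/2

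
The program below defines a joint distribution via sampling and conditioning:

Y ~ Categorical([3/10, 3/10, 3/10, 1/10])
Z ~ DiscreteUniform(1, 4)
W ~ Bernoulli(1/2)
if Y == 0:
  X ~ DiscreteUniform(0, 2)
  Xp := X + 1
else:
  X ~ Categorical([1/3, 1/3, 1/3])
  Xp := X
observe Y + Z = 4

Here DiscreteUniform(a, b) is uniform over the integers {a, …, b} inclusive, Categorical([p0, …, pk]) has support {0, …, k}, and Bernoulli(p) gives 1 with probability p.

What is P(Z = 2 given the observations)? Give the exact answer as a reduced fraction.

P(Z = 2 | obs) = 3/10

Enumerate traces; 24 have nonzero weight after conditioning:
  (Y=0, Z=4, W=0, X=0) weight 1/80
  (Y=0, Z=4, W=0, X=1) weight 1/80
  (Y=0, Z=4, W=0, X=2) weight 1/80
  (Y=0, Z=4, W=1, X=0) weight 1/80
  (Y=0, Z=4, W=1, X=1) weight 1/80
  (Y=0, Z=4, W=1, X=2) weight 1/80
  (Y=1, Z=3, W=0, X=0) weight 1/80
  (Y=1, Z=3, W=0, X=1) weight 1/80
  (Y=2, Z=2, W=0, X=0) weight 1/80
  (Y=3, Z=1, W=0, X=0) weight 1/240
  … 14 more
Group by Z:
  weight(Z=1) = 1/40
  weight(Z=2) = 3/40
  weight(Z=3) = 3/40
  weight(Z=4) = 3/40
Total weight = 1/40 + 3/40 + 3/40 + 3/40 = 1/4
P(Z=1 | obs) = 1/40 / 1/4 = 1/10
P(Z=2 | obs) = 3/40 / 1/4 = 3/10
P(Z=3 | obs) = 3/40 / 1/4 = 3/10
P(Z=4 | obs) = 3/40 / 1/4 = 3/10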